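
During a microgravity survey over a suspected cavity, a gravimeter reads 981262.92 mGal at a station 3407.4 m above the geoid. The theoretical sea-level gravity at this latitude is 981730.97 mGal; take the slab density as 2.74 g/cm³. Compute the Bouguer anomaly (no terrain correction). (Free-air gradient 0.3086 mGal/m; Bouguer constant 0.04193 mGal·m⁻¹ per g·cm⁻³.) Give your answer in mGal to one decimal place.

Free-air correction = 0.3086 × 3407.4 = 1051.52 mGal
Free-air anomaly = 981262.92 − 981730.97 + (1051.52) = 583.47 mGal
Bouguer slab correction = 0.04193 × 2.74 × 3407.4 = 391.47 mGal
Simple Bouguer anomaly = 583.47 − (391.47) = 192.00 mGal

192.0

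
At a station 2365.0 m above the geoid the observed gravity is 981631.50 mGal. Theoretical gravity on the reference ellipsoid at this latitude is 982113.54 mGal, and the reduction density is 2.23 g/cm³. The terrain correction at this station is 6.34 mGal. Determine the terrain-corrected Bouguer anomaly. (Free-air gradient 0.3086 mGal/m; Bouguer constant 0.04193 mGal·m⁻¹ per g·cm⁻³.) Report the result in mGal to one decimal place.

Free-air correction = 0.3086 × 2365.0 = 729.84 mGal
Free-air anomaly = 981631.50 − 982113.54 + (729.84) = 247.80 mGal
Bouguer slab correction = 0.04193 × 2.23 × 2365.0 = 221.14 mGal
Simple Bouguer anomaly = 247.80 − (221.14) = 26.66 mGal
Complete Bouguer anomaly = 26.66 + 6.34 = 33.00 mGal

33.0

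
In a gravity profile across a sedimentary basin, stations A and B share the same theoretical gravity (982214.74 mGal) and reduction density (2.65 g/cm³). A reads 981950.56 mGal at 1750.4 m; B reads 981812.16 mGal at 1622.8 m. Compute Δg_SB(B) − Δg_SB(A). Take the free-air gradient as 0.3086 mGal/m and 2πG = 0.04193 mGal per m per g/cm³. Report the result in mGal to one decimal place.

Δg_SB(A) = 981950.56 − 982214.74 + 0.3086×1750.4 − 0.04193×2.65×1750.4 = 81.50 mGal
Δg_SB(B) = 981812.16 − 982214.74 + 0.3086×1622.8 − 0.04193×2.65×1622.8 = -82.10 mGal
Difference = -82.10 − (81.50) = -163.60 mGal

-163.6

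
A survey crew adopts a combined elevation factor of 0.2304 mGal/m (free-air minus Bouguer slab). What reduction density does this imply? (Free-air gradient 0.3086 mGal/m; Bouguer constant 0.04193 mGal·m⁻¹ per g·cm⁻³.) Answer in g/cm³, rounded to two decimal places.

1.87

0.2304 = 0.3086 − 0.04193 × ρ
ρ = (0.3086 − 0.2304) / 0.04193 = 1.87 g/cm³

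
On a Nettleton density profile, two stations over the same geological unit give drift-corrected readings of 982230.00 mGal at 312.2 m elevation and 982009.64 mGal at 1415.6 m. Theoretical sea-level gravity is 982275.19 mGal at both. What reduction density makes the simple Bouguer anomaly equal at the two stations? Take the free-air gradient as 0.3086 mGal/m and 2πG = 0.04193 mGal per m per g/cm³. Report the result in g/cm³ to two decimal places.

2.60

Δg_obs = 982009.64 − 982230.00 = -220.36 mGal over Δh = 1415.6 − 312.2 = 1103.4 m
Equal Bouguer anomalies ⇒ Δg_obs + (0.3086 − 0.04193ρ)·Δh = 0
0.3086 − 0.04193ρ = −Δg_obs/Δh = 0.19971
ρ = (0.3086 − 0.19971) / 0.04193 = 2.60 g/cm³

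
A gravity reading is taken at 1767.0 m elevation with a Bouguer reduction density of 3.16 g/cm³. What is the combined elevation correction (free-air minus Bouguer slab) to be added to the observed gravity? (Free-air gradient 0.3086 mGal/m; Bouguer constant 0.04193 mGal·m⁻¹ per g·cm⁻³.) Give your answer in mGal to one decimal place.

311.2

Combined gradient = 0.3086 − 0.04193 × 3.16 = 0.1761012 mGal/m
Combined elevation correction = 0.1761012 × 1767.0 = 311.2 mGal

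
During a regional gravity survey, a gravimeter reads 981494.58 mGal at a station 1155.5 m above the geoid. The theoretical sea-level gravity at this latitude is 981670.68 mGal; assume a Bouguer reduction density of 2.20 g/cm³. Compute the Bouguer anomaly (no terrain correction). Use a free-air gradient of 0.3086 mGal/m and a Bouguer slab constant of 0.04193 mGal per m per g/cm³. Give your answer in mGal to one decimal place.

Free-air correction = 0.3086 × 1155.5 = 356.59 mGal
Free-air anomaly = 981494.58 − 981670.68 + (356.59) = 180.49 mGal
Bouguer slab correction = 0.04193 × 2.20 × 1155.5 = 106.59 mGal
Simple Bouguer anomaly = 180.49 − (106.59) = 73.90 mGal

73.9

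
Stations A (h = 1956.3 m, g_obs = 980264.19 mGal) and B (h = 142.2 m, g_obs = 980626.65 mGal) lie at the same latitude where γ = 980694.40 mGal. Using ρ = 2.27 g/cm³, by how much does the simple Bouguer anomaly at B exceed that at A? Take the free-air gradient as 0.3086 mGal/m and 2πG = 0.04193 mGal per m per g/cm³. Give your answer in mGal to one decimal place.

Δg_SB(A) = 980264.19 − 980694.40 + 0.3086×1956.3 − 0.04193×2.27×1956.3 = -12.70 mGal
Δg_SB(B) = 980626.65 − 980694.40 + 0.3086×142.2 − 0.04193×2.27×142.2 = -37.40 mGal
Difference = -37.40 − (-12.70) = -24.70 mGal

-24.7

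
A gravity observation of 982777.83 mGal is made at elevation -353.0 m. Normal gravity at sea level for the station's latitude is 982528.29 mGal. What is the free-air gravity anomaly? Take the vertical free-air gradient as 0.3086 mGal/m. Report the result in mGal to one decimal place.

140.6

Free-air correction = 0.3086 × -353.0 = -108.94 mGal
Free-air anomaly = 982777.83 − 982528.29 + (-108.94) = 140.60 mGal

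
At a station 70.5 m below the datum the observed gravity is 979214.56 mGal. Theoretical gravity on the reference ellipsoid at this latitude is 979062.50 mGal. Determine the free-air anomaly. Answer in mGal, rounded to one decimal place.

130.3

Free-air correction = 0.3086 × -70.5 = -21.76 mGal
Free-air anomaly = 979214.56 − 979062.50 + (-21.76) = 130.30 mGal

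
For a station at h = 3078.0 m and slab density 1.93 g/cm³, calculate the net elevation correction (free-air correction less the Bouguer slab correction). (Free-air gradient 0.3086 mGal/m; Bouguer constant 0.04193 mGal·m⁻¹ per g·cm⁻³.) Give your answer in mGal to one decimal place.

700.8

Combined gradient = 0.3086 − 0.04193 × 1.93 = 0.2276751 mGal/m
Combined elevation correction = 0.2276751 × 3078.0 = 700.8 mGal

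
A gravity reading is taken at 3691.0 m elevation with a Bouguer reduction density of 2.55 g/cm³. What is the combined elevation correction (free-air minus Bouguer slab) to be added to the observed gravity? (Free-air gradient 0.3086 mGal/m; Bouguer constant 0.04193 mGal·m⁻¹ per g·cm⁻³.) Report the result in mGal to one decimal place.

Combined gradient = 0.3086 − 0.04193 × 2.55 = 0.2016785 mGal/m
Combined elevation correction = 0.2016785 × 3691.0 = 744.4 mGal

744.4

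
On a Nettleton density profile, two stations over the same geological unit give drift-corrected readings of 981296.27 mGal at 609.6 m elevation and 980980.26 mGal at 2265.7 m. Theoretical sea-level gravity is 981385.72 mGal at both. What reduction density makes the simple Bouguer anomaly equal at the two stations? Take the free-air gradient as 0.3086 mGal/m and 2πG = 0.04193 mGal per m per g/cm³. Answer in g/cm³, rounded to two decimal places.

Δg_obs = 980980.26 − 981296.27 = -316.01 mGal over Δh = 2265.7 − 609.6 = 1656.1 m
Equal Bouguer anomalies ⇒ Δg_obs + (0.3086 − 0.04193ρ)·Δh = 0
0.3086 − 0.04193ρ = −Δg_obs/Δh = 0.19082
ρ = (0.3086 − 0.19082) / 0.04193 = 2.81 g/cm³

2.81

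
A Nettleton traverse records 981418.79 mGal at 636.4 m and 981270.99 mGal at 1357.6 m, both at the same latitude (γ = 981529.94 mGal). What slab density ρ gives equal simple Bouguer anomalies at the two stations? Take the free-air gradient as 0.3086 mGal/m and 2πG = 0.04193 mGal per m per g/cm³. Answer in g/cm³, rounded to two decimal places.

2.47

Δg_obs = 981270.99 − 981418.79 = -147.80 mGal over Δh = 1357.6 − 636.4 = 721.2 m
Equal Bouguer anomalies ⇒ Δg_obs + (0.3086 − 0.04193ρ)·Δh = 0
0.3086 − 0.04193ρ = −Δg_obs/Δh = 0.20494
ρ = (0.3086 − 0.20494) / 0.04193 = 2.47 g/cm³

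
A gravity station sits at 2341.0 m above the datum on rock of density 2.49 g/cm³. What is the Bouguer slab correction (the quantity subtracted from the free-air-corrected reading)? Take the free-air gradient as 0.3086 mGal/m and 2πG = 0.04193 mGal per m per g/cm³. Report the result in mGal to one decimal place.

Bouguer slab correction = 0.04193 × 2.49 × 2341.0 = 244.4 mGal

244.4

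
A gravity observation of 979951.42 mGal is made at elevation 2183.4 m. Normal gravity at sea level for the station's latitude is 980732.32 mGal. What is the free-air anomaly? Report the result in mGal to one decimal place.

Free-air correction = 0.3086 × 2183.4 = 673.80 mGal
Free-air anomaly = 979951.42 − 980732.32 + (673.80) = -107.10 mGal

-107.1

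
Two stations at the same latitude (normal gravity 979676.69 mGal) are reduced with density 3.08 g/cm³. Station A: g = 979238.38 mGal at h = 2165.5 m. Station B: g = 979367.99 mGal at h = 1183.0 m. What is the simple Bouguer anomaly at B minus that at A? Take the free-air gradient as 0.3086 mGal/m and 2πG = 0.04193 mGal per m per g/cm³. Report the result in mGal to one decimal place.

-46.7

Δg_SB(A) = 979238.38 − 979676.69 + 0.3086×2165.5 − 0.04193×3.08×2165.5 = -49.70 mGal
Δg_SB(B) = 979367.99 − 979676.69 + 0.3086×1183.0 − 0.04193×3.08×1183.0 = -96.40 mGal
Difference = -96.40 − (-49.70) = -46.70 mGal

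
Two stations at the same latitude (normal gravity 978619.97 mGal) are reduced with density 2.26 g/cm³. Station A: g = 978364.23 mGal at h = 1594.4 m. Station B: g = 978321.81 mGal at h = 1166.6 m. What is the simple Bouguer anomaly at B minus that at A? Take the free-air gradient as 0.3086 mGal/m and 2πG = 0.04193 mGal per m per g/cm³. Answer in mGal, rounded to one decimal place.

-133.9

Δg_SB(A) = 978364.23 − 978619.97 + 0.3086×1594.4 − 0.04193×2.26×1594.4 = 85.20 mGal
Δg_SB(B) = 978321.81 − 978619.97 + 0.3086×1166.6 − 0.04193×2.26×1166.6 = -48.70 mGal
Difference = -48.70 − (85.20) = -133.90 mGal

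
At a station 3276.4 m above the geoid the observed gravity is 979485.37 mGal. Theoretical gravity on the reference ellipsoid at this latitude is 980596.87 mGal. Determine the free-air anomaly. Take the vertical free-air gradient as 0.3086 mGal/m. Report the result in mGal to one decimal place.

-100.4

Free-air correction = 0.3086 × 3276.4 = 1011.10 mGal
Free-air anomaly = 979485.37 − 980596.87 + (1011.10) = -100.40 mGal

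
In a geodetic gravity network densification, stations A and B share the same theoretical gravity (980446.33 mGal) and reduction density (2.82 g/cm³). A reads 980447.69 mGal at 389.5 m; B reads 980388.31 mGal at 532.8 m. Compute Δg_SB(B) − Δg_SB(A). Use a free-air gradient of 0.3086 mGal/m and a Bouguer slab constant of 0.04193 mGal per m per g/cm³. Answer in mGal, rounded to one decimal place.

-32.1

Δg_SB(A) = 980447.69 − 980446.33 + 0.3086×389.5 − 0.04193×2.82×389.5 = 75.50 mGal
Δg_SB(B) = 980388.31 − 980446.33 + 0.3086×532.8 − 0.04193×2.82×532.8 = 43.40 mGal
Difference = 43.40 − (75.50) = -32.10 mGal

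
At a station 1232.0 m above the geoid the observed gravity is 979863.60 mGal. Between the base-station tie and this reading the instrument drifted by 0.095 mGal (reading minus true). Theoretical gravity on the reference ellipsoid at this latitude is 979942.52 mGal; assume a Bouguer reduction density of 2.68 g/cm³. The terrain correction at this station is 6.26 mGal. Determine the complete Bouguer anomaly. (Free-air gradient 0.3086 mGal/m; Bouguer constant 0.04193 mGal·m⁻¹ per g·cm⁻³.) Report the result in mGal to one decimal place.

169.0

Drift-corrected reading = 979863.60 − (0.095) = 979863.505 mGal
Free-air correction = 0.3086 × 1232.0 = 380.20 mGal
Free-air anomaly = 979863.505 − 979942.52 + (380.20) = 301.185 mGal
Bouguer slab correction = 0.04193 × 2.68 × 1232.0 = 138.44 mGal
Simple Bouguer anomaly = 301.185 − (138.44) = 162.745 mGal
Complete Bouguer anomaly = 162.745 + 6.26 = 169.005 mGal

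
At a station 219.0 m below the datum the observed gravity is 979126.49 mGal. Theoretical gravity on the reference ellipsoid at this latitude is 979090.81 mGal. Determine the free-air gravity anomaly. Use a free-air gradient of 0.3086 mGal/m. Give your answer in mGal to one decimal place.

-31.9

Free-air correction = 0.3086 × -219.0 = -67.58 mGal
Free-air anomaly = 979126.49 − 979090.81 + (-67.58) = -31.90 mGal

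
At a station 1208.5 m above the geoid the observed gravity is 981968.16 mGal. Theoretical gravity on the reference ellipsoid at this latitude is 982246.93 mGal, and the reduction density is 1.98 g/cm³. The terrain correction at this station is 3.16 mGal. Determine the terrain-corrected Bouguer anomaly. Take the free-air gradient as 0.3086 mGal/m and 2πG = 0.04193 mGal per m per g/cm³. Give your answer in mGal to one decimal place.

-3.0

Free-air correction = 0.3086 × 1208.5 = 372.94 mGal
Free-air anomaly = 981968.16 − 982246.93 + (372.94) = 94.17 mGal
Bouguer slab correction = 0.04193 × 1.98 × 1208.5 = 100.33 mGal
Simple Bouguer anomaly = 94.17 − (100.33) = -6.16 mGal
Complete Bouguer anomaly = -6.16 + 3.16 = -3.00 mGal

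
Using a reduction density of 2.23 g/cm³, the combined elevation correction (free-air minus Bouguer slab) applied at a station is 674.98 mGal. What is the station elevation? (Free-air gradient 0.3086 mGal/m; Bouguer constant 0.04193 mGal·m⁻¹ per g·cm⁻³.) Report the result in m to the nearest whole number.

3138

Combined gradient = 0.3086 − 0.04193 × 2.23 = 0.2150961 mGal/m
h = 674.98 / 0.2150961 = 3138.04 m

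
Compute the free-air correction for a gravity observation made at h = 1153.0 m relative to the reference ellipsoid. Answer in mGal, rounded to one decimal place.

355.8

Free-air correction = 0.3086 × 1153.0 = 355.8 mGal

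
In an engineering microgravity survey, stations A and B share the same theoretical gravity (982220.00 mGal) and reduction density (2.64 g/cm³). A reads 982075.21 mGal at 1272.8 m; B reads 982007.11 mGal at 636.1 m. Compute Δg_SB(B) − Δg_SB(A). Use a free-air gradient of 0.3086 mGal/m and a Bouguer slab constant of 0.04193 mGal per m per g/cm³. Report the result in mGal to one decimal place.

Δg_SB(A) = 982075.21 − 982220.00 + 0.3086×1272.8 − 0.04193×2.64×1272.8 = 107.10 mGal
Δg_SB(B) = 982007.11 − 982220.00 + 0.3086×636.1 − 0.04193×2.64×636.1 = -87.00 mGal
Difference = -87.00 − (107.10) = -194.10 mGal

-194.1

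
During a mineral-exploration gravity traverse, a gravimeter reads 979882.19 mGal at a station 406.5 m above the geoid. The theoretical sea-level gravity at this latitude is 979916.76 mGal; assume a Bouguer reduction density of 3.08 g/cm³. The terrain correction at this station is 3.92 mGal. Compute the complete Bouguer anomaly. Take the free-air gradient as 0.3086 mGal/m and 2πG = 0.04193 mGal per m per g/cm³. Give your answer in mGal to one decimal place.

42.3

Free-air correction = 0.3086 × 406.5 = 125.45 mGal
Free-air anomaly = 979882.19 − 979916.76 + (125.45) = 90.88 mGal
Bouguer slab correction = 0.04193 × 3.08 × 406.5 = 52.50 mGal
Simple Bouguer anomaly = 90.88 − (52.50) = 38.38 mGal
Complete Bouguer anomaly = 38.38 + 3.92 = 42.30 mGal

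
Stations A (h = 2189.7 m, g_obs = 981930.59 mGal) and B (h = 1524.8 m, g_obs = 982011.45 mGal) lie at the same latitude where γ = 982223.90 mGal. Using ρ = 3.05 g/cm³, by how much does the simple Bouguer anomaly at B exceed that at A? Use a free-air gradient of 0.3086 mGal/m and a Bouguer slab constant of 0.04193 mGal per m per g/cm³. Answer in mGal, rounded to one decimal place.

Δg_SB(A) = 981930.59 − 982223.90 + 0.3086×2189.7 − 0.04193×3.05×2189.7 = 102.40 mGal
Δg_SB(B) = 982011.45 − 982223.90 + 0.3086×1524.8 − 0.04193×3.05×1524.8 = 63.10 mGal
Difference = 63.10 − (102.40) = -39.30 mGal

-39.3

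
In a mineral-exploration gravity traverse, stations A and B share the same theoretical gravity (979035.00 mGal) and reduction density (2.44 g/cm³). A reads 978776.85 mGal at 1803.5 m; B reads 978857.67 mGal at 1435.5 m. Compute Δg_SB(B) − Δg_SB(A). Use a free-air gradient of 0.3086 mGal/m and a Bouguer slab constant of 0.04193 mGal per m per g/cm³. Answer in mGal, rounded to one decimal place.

4.9

Δg_SB(A) = 978776.85 − 979035.00 + 0.3086×1803.5 − 0.04193×2.44×1803.5 = 113.90 mGal
Δg_SB(B) = 978857.67 − 979035.00 + 0.3086×1435.5 − 0.04193×2.44×1435.5 = 118.80 mGal
Difference = 118.80 − (113.90) = 4.90 mGal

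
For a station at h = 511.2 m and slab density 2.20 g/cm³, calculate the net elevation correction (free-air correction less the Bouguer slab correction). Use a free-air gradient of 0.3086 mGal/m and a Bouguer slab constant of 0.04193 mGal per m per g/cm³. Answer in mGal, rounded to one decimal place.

110.6

Combined gradient = 0.3086 − 0.04193 × 2.20 = 0.2163540 mGal/m
Combined elevation correction = 0.2163540 × 511.2 = 110.6 mGal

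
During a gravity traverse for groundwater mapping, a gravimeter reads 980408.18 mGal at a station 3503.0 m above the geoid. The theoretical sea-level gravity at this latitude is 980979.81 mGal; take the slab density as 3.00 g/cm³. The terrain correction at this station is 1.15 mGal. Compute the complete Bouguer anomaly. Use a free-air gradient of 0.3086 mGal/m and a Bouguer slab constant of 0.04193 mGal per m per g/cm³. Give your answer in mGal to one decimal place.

Free-air correction = 0.3086 × 3503.0 = 1081.03 mGal
Free-air anomaly = 980408.18 − 980979.81 + (1081.03) = 509.40 mGal
Bouguer slab correction = 0.04193 × 3.00 × 3503.0 = 440.64 mGal
Simple Bouguer anomaly = 509.40 − (440.64) = 68.76 mGal
Complete Bouguer anomaly = 68.76 + 1.15 = 69.91 mGal

69.9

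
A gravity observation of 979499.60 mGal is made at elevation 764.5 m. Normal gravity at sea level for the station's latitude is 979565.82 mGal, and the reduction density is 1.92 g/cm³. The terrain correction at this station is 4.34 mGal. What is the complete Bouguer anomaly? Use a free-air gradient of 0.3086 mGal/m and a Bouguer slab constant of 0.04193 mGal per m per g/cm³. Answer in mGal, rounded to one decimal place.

Free-air correction = 0.3086 × 764.5 = 235.92 mGal
Free-air anomaly = 979499.60 − 979565.82 + (235.92) = 169.70 mGal
Bouguer slab correction = 0.04193 × 1.92 × 764.5 = 61.55 mGal
Simple Bouguer anomaly = 169.70 − (61.55) = 108.15 mGal
Complete Bouguer anomaly = 108.15 + 4.34 = 112.49 mGal

112.5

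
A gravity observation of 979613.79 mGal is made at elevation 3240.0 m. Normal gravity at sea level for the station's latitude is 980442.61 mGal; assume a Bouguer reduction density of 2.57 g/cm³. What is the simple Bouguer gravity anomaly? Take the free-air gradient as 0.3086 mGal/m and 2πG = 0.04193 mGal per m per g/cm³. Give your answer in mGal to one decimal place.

Free-air correction = 0.3086 × 3240.0 = 999.86 mGal
Free-air anomaly = 979613.79 − 980442.61 + (999.86) = 171.04 mGal
Bouguer slab correction = 0.04193 × 2.57 × 3240.0 = 349.14 mGal
Simple Bouguer anomaly = 171.04 − (349.14) = -178.10 mGal

-178.1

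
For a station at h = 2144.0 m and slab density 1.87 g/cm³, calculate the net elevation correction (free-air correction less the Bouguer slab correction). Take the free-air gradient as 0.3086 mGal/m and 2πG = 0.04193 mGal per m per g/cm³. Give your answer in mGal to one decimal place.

Combined gradient = 0.3086 − 0.04193 × 1.87 = 0.2301909 mGal/m
Combined elevation correction = 0.2301909 × 2144.0 = 493.5 mGal

493.5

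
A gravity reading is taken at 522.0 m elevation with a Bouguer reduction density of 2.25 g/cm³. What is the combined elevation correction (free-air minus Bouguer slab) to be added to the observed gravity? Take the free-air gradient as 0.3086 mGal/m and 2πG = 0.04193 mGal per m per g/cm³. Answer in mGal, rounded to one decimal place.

111.8

Combined gradient = 0.3086 − 0.04193 × 2.25 = 0.2142575 mGal/m
Combined elevation correction = 0.2142575 × 522.0 = 111.8 mGal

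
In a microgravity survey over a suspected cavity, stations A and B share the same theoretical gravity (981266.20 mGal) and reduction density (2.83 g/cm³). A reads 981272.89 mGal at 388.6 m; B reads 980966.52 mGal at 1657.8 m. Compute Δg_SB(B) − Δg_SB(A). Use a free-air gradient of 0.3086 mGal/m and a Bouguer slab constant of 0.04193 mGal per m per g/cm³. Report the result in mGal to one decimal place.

-65.3

Δg_SB(A) = 981272.89 − 981266.20 + 0.3086×388.6 − 0.04193×2.83×388.6 = 80.50 mGal
Δg_SB(B) = 980966.52 − 981266.20 + 0.3086×1657.8 − 0.04193×2.83×1657.8 = 15.20 mGal
Difference = 15.20 − (80.50) = -65.30 mGal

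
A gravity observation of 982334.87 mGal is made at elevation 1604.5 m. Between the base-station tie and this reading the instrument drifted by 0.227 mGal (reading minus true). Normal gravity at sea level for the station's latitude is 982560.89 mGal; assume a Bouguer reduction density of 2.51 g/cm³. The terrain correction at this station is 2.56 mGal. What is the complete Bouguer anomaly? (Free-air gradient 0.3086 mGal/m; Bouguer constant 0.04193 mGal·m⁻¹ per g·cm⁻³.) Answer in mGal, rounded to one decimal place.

Drift-corrected reading = 982334.87 − (0.227) = 982334.643 mGal
Free-air correction = 0.3086 × 1604.5 = 495.15 mGal
Free-air anomaly = 982334.643 − 982560.89 + (495.15) = 268.903 mGal
Bouguer slab correction = 0.04193 × 2.51 × 1604.5 = 168.86 mGal
Simple Bouguer anomaly = 268.903 − (168.86) = 100.043 mGal
Complete Bouguer anomaly = 100.043 + 2.56 = 102.603 mGal

102.6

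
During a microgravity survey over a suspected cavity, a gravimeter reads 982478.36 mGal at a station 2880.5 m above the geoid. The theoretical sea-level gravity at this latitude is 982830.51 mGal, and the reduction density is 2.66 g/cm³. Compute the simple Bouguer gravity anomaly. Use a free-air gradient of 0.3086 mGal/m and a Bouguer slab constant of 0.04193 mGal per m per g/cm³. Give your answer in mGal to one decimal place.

215.5

Free-air correction = 0.3086 × 2880.5 = 888.92 mGal
Free-air anomaly = 982478.36 − 982830.51 + (888.92) = 536.77 mGal
Bouguer slab correction = 0.04193 × 2.66 × 2880.5 = 321.27 mGal
Simple Bouguer anomaly = 536.77 − (321.27) = 215.50 mGal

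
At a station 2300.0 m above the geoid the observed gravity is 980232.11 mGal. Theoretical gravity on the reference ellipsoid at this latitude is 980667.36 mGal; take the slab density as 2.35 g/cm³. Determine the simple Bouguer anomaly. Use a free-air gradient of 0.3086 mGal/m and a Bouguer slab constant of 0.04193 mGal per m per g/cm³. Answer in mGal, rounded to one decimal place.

47.9

Free-air correction = 0.3086 × 2300.0 = 709.78 mGal
Free-air anomaly = 980232.11 − 980667.36 + (709.78) = 274.53 mGal
Bouguer slab correction = 0.04193 × 2.35 × 2300.0 = 226.63 mGal
Simple Bouguer anomaly = 274.53 − (226.63) = 47.90 mGal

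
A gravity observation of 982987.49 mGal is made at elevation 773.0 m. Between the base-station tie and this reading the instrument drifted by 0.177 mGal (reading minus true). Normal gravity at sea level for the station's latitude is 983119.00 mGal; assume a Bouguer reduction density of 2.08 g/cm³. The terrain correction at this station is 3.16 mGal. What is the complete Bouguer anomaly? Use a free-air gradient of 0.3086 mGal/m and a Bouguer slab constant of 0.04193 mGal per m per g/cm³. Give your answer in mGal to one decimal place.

Drift-corrected reading = 982987.49 − (0.177) = 982987.313 mGal
Free-air correction = 0.3086 × 773.0 = 238.55 mGal
Free-air anomaly = 982987.313 − 983119.00 + (238.55) = 106.863 mGal
Bouguer slab correction = 0.04193 × 2.08 × 773.0 = 67.42 mGal
Simple Bouguer anomaly = 106.863 − (67.42) = 39.443 mGal
Complete Bouguer anomaly = 39.443 + 3.16 = 42.603 mGal

42.6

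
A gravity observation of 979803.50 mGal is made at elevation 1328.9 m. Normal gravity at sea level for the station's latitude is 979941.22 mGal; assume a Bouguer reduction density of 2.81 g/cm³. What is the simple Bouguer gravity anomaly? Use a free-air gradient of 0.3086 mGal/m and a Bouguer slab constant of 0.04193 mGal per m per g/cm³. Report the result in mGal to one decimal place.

115.8

Free-air correction = 0.3086 × 1328.9 = 410.10 mGal
Free-air anomaly = 979803.50 − 979941.22 + (410.10) = 272.38 mGal
Bouguer slab correction = 0.04193 × 2.81 × 1328.9 = 156.58 mGal
Simple Bouguer anomaly = 272.38 − (156.58) = 115.80 mGal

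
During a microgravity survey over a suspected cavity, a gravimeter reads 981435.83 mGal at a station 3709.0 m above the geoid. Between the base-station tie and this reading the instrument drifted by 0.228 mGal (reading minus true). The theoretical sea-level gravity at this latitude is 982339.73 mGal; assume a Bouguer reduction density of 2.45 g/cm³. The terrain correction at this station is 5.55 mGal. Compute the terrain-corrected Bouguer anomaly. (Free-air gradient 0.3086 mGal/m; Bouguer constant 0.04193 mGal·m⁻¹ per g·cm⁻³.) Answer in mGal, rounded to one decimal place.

-135.0

Drift-corrected reading = 981435.83 − (0.228) = 981435.602 mGal
Free-air correction = 0.3086 × 3709.0 = 1144.60 mGal
Free-air anomaly = 981435.602 − 982339.73 + (1144.60) = 240.472 mGal
Bouguer slab correction = 0.04193 × 2.45 × 3709.0 = 381.02 mGal
Simple Bouguer anomaly = 240.472 − (381.02) = -140.548 mGal
Complete Bouguer anomaly = -140.548 + 5.55 = -134.998 mGal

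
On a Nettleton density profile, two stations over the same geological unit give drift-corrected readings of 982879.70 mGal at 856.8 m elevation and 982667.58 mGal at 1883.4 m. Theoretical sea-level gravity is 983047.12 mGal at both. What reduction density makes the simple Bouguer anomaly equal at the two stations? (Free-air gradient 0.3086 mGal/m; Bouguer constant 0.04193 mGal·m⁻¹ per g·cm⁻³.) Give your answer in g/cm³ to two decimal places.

2.43

Δg_obs = 982667.58 − 982879.70 = -212.12 mGal over Δh = 1883.4 − 856.8 = 1026.6 m
Equal Bouguer anomalies ⇒ Δg_obs + (0.3086 − 0.04193ρ)·Δh = 0
0.3086 − 0.04193ρ = −Δg_obs/Δh = 0.20662
ρ = (0.3086 − 0.20662) / 0.04193 = 2.43 g/cm³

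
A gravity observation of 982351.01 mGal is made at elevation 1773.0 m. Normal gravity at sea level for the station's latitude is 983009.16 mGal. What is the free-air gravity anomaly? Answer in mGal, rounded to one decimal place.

Free-air correction = 0.3086 × 1773.0 = 547.15 mGal
Free-air anomaly = 982351.01 − 983009.16 + (547.15) = -111.00 mGal

-111.0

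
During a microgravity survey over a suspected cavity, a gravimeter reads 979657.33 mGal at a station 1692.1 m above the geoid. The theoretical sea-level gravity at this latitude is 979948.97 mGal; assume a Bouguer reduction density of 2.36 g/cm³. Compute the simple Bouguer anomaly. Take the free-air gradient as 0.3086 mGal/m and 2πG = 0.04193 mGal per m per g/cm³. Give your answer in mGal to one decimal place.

Free-air correction = 0.3086 × 1692.1 = 522.18 mGal
Free-air anomaly = 979657.33 − 979948.97 + (522.18) = 230.54 mGal
Bouguer slab correction = 0.04193 × 2.36 × 1692.1 = 167.44 mGal
Simple Bouguer anomaly = 230.54 − (167.44) = 63.10 mGal

63.1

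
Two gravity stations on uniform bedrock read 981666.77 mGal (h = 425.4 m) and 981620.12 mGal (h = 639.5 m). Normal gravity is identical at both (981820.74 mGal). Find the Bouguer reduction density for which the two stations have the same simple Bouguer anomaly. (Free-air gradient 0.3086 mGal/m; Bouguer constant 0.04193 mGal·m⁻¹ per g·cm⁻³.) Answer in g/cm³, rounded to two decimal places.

Δg_obs = 981620.12 − 981666.77 = -46.65 mGal over Δh = 639.5 − 425.4 = 214.1 m
Equal Bouguer anomalies ⇒ Δg_obs + (0.3086 − 0.04193ρ)·Δh = 0
0.3086 − 0.04193ρ = −Δg_obs/Δh = 0.21789
ρ = (0.3086 − 0.21789) / 0.04193 = 2.16 g/cm³

2.16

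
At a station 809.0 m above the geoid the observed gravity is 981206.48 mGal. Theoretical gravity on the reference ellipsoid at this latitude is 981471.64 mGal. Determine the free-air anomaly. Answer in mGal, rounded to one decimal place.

Free-air correction = 0.3086 × 809.0 = 249.66 mGal
Free-air anomaly = 981206.48 − 981471.64 + (249.66) = -15.50 mGal

-15.5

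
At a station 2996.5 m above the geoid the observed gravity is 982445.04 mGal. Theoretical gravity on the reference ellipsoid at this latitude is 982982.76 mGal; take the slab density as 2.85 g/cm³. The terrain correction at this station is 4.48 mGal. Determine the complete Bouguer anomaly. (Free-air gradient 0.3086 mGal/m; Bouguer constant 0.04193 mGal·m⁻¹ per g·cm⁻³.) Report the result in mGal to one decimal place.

Free-air correction = 0.3086 × 2996.5 = 924.72 mGal
Free-air anomaly = 982445.04 − 982982.76 + (924.72) = 387.00 mGal
Bouguer slab correction = 0.04193 × 2.85 × 2996.5 = 358.08 mGal
Simple Bouguer anomaly = 387.00 − (358.08) = 28.92 mGal
Complete Bouguer anomaly = 28.92 + 4.48 = 33.40 mGal

33.4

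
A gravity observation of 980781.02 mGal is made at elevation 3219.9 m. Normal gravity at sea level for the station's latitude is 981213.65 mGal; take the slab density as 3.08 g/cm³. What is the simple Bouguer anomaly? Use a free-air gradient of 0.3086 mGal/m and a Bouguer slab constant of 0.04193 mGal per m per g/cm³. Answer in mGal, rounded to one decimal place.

145.2

Free-air correction = 0.3086 × 3219.9 = 993.66 mGal
Free-air anomaly = 980781.02 − 981213.65 + (993.66) = 561.03 mGal
Bouguer slab correction = 0.04193 × 3.08 × 3219.9 = 415.83 mGal
Simple Bouguer anomaly = 561.03 − (415.83) = 145.20 mGal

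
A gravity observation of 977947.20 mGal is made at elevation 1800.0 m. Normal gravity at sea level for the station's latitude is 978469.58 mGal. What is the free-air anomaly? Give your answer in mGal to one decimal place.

Free-air correction = 0.3086 × 1800.0 = 555.48 mGal
Free-air anomaly = 977947.20 − 978469.58 + (555.48) = 33.10 mGal

33.1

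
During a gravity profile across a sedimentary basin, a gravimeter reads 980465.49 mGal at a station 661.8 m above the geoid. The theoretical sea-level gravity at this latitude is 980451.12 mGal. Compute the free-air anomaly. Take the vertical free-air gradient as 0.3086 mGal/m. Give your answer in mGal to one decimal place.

218.6

Free-air correction = 0.3086 × 661.8 = 204.23 mGal
Free-air anomaly = 980465.49 − 980451.12 + (204.23) = 218.60 mGal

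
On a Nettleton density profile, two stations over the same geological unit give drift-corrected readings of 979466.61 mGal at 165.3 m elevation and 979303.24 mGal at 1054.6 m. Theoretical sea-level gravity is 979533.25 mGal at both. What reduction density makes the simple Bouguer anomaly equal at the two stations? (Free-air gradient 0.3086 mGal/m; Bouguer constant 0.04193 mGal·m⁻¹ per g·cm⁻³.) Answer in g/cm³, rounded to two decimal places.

2.98

Δg_obs = 979303.24 − 979466.61 = -163.37 mGal over Δh = 1054.6 − 165.3 = 889.3 m
Equal Bouguer anomalies ⇒ Δg_obs + (0.3086 − 0.04193ρ)·Δh = 0
0.3086 − 0.04193ρ = −Δg_obs/Δh = 0.18371
ρ = (0.3086 − 0.18371) / 0.04193 = 2.98 g/cm³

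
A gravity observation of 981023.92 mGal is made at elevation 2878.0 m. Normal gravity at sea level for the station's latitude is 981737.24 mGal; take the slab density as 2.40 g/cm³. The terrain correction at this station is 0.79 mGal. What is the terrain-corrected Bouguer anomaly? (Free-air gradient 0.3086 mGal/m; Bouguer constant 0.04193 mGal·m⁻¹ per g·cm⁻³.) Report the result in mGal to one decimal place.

-114.0

Free-air correction = 0.3086 × 2878.0 = 888.15 mGal
Free-air anomaly = 981023.92 − 981737.24 + (888.15) = 174.83 mGal
Bouguer slab correction = 0.04193 × 2.40 × 2878.0 = 289.62 mGal
Simple Bouguer anomaly = 174.83 − (289.62) = -114.79 mGal
Complete Bouguer anomaly = -114.79 + 0.79 = -114.00 mGal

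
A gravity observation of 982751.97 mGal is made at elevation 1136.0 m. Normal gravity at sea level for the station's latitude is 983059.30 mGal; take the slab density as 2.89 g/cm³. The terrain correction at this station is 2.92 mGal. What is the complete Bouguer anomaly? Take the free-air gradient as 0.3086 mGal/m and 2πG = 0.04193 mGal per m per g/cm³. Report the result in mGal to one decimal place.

Free-air correction = 0.3086 × 1136.0 = 350.57 mGal
Free-air anomaly = 982751.97 − 983059.30 + (350.57) = 43.24 mGal
Bouguer slab correction = 0.04193 × 2.89 × 1136.0 = 137.66 mGal
Simple Bouguer anomaly = 43.24 − (137.66) = -94.42 mGal
Complete Bouguer anomaly = -94.42 + 2.92 = -91.50 mGal

-91.5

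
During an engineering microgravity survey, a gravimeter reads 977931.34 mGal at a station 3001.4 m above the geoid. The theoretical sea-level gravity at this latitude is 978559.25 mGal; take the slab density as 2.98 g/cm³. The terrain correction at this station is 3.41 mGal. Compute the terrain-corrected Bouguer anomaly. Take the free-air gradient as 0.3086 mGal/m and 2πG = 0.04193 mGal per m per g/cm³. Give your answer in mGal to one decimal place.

Free-air correction = 0.3086 × 3001.4 = 926.23 mGal
Free-air anomaly = 977931.34 − 978559.25 + (926.23) = 298.32 mGal
Bouguer slab correction = 0.04193 × 2.98 × 3001.4 = 375.03 mGal
Simple Bouguer anomaly = 298.32 − (375.03) = -76.71 mGal
Complete Bouguer anomaly = -76.71 + 3.41 = -73.30 mGal

-73.3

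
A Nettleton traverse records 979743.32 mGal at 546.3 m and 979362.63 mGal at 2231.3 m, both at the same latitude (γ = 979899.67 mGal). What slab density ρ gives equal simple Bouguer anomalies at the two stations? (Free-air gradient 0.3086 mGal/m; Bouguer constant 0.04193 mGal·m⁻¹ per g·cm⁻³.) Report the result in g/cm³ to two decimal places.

Δg_obs = 979362.63 − 979743.32 = -380.69 mGal over Δh = 2231.3 − 546.3 = 1685.0 m
Equal Bouguer anomalies ⇒ Δg_obs + (0.3086 − 0.04193ρ)·Δh = 0
0.3086 − 0.04193ρ = −Δg_obs/Δh = 0.22593
ρ = (0.3086 − 0.22593) / 0.04193 = 1.97 g/cm³

1.97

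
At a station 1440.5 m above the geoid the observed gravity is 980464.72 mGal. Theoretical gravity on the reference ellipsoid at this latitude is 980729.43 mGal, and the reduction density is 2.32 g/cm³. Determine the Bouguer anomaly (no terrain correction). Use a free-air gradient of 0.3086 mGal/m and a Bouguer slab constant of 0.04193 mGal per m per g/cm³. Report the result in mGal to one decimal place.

39.7

Free-air correction = 0.3086 × 1440.5 = 444.54 mGal
Free-air anomaly = 980464.72 − 980729.43 + (444.54) = 179.83 mGal
Bouguer slab correction = 0.04193 × 2.32 × 1440.5 = 140.13 mGal
Simple Bouguer anomaly = 179.83 − (140.13) = 39.70 mGal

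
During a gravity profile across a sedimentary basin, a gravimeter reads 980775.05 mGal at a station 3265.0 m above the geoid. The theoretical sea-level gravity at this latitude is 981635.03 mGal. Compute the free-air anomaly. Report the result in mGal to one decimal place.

Free-air correction = 0.3086 × 3265.0 = 1007.58 mGal
Free-air anomaly = 980775.05 − 981635.03 + (1007.58) = 147.60 mGal

147.6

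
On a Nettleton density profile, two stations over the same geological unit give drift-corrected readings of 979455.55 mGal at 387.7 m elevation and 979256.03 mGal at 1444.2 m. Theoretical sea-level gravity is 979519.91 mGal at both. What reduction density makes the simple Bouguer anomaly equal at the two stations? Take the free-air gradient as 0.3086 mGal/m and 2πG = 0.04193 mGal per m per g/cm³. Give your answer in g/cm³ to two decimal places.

Δg_obs = 979256.03 − 979455.55 = -199.52 mGal over Δh = 1444.2 − 387.7 = 1056.5 m
Equal Bouguer anomalies ⇒ Δg_obs + (0.3086 − 0.04193ρ)·Δh = 0
0.3086 − 0.04193ρ = −Δg_obs/Δh = 0.18885
ρ = (0.3086 − 0.18885) / 0.04193 = 2.86 g/cm³

2.86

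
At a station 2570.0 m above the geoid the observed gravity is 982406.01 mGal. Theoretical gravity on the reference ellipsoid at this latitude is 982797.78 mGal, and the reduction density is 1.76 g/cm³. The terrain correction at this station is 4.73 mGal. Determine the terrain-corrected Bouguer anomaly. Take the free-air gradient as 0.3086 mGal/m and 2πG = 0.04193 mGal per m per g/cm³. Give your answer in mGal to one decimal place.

216.4

Free-air correction = 0.3086 × 2570.0 = 793.10 mGal
Free-air anomaly = 982406.01 − 982797.78 + (793.10) = 401.33 mGal
Bouguer slab correction = 0.04193 × 1.76 × 2570.0 = 189.66 mGal
Simple Bouguer anomaly = 401.33 − (189.66) = 211.67 mGal
Complete Bouguer anomaly = 211.67 + 4.73 = 216.40 mGal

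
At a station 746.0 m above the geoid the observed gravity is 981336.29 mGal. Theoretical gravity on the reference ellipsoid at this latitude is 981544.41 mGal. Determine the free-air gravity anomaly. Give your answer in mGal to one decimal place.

Free-air correction = 0.3086 × 746.0 = 230.22 mGal
Free-air anomaly = 981336.29 − 981544.41 + (230.22) = 22.10 mGal

22.1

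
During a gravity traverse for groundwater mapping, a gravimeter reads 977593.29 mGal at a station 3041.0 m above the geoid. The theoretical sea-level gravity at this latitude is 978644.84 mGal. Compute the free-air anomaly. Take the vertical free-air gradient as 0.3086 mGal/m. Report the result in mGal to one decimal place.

Free-air correction = 0.3086 × 3041.0 = 938.45 mGal
Free-air anomaly = 977593.29 − 978644.84 + (938.45) = -113.10 mGal

-113.1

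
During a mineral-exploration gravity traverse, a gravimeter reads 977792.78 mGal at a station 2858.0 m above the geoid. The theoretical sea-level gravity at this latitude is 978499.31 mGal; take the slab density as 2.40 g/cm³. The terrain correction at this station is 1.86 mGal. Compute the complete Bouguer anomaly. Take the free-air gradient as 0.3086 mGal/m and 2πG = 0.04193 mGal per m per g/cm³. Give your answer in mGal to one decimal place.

Free-air correction = 0.3086 × 2858.0 = 881.98 mGal
Free-air anomaly = 977792.78 − 978499.31 + (881.98) = 175.45 mGal
Bouguer slab correction = 0.04193 × 2.40 × 2858.0 = 287.61 mGal
Simple Bouguer anomaly = 175.45 − (287.61) = -112.16 mGal
Complete Bouguer anomaly = -112.16 + 1.86 = -110.30 mGal

-110.3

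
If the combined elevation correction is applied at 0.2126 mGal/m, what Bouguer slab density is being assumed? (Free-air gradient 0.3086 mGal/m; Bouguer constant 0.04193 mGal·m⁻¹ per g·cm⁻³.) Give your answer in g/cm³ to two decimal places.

2.29

0.2126 = 0.3086 − 0.04193 × ρ
ρ = (0.3086 − 0.2126) / 0.04193 = 2.29 g/cm³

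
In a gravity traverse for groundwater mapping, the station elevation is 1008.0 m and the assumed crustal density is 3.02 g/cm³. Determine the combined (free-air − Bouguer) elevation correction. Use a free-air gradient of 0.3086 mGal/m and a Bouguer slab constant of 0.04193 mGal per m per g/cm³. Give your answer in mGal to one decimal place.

183.4

Combined gradient = 0.3086 − 0.04193 × 3.02 = 0.1819714 mGal/m
Combined elevation correction = 0.1819714 × 1008.0 = 183.4 mGal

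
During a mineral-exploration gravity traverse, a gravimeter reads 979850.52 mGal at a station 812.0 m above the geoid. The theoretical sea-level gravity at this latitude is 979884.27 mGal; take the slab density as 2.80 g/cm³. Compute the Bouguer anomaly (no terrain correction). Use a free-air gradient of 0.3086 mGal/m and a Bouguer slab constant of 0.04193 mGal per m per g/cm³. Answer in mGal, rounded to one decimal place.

121.5

Free-air correction = 0.3086 × 812.0 = 250.58 mGal
Free-air anomaly = 979850.52 − 979884.27 + (250.58) = 216.83 mGal
Bouguer slab correction = 0.04193 × 2.80 × 812.0 = 95.33 mGal
Simple Bouguer anomaly = 216.83 − (95.33) = 121.50 mGal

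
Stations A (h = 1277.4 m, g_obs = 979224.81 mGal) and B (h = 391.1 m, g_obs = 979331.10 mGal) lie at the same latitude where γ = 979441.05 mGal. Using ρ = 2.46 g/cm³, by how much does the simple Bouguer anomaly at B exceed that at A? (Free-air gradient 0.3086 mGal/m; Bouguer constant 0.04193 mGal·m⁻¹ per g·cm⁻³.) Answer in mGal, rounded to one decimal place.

-75.8

Δg_SB(A) = 979224.81 − 979441.05 + 0.3086×1277.4 − 0.04193×2.46×1277.4 = 46.20 mGal
Δg_SB(B) = 979331.10 − 979441.05 + 0.3086×391.1 − 0.04193×2.46×391.1 = -29.60 mGal
Difference = -29.60 − (46.20) = -75.80 mGal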